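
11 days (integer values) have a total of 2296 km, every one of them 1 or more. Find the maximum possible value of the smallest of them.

The average is 2296/11 < 209, so some value is ≤ 208.
Taking 3 copies of 208 and 8 copies of 209 gives exactly 2296, so 208 is attained.

208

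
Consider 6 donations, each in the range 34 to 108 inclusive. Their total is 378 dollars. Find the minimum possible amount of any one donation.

34

To make one donation as small as possible, make the other 5 as large as possible.
The other 5 can take up 5 × 108 = 540 ≥ 378 − 34, so one donation can sit at its floor of 34.
Achievable: one at 34 and the other 5 totalling 344, which fits since 5 × 34 ≤ 344 ≤ 5 × 108.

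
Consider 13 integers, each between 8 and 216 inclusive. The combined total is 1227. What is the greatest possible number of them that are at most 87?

12

Suppose k of them are at most 87. Those contribute at most 87 each and the rest at most 216 each.
So the total is at most 87k + 216(13 − k) = 2808 − 129k. This must still be ≥ 1227, so k ≤ 12.
k = 12 is achieved by 12 values at 87 and 1 at 216, total 1260; lower one of the 216's by 33 (still > 87) to reach 1227.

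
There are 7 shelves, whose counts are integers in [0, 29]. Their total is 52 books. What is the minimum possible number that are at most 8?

2

Each value above 8 is at least 9, contributing at least 9 − 0 = 9 above the floor 0.
The sum exceeds the floor total 0 by 52, so at most ⌊52/9⌋ = 5 exceed 8, and at least 2 are ≤ 8.
Exactly 2 works: 2 values at 0 and 5 at 9 total 45; raise one of the low values by 7 (still ≤ 8) to hit 52.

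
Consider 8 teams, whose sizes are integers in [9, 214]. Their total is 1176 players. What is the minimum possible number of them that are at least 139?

1

Suppose at most 8 − j of them reach 139; then j values are ≤ 138 and the rest ≤ 214.
The total is then ≤ 138·j + 214·(8 − j) = 1712 − 76j. For this to be ≥ 1176 we need j ≤ 7, so at least 8 − 7 = 1 must reach 139.
Exactly 1 works: 1 value at 214 and 7 at 138 total 1180; lower one of the high values by 4 (still ≥ 139) to hit 1176.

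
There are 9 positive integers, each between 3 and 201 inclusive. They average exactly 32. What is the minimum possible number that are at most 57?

5

The total is 9 × 32 = 288.
Let j be the number exceeding 57. Then the total is ≥ 58·j + 3·(9 − j) = 27 + 55j.
So 55j ≤ 261 and j ≤ 4; hence at least 9 − 4 = 5 are ≤ 57.
Exactly 5 works: 5 values at 3 and 4 at 58 total 247; raise one of the low values by 41 (still ≤ 57) to hit 288.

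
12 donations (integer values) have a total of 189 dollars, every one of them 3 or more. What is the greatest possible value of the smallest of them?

15

If every one of the 12 were at least 16, the total would be at least 12 × 16 = 192 > 189.
Equality holds with 3 values of 15 and 9 values of 16.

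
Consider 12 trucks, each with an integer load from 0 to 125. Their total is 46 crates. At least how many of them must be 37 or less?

Each value above 37 is at least 38, contributing at least 38 − 0 = 38 above the floor 0.
The sum exceeds the floor total 0 by 46, so at most ⌊46/38⌋ = 1 exceed 37, and at least 11 are ≤ 37.
Exactly 11 works: 11 values at 0 and 1 at 38 total 38; raise one of the low values by 8 (still ≤ 37) to hit 46.

11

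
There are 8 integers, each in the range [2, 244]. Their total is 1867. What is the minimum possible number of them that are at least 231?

2

If only k of them are at least 231, the other 8 − k are at most 230, so the total is at most k·244 + (8 − k)·230.
This must reach 1867, so k·244 + (8 − k)·230 ≥ 1867, giving k ≥ 2.
Exactly 2 works: 2 values at 244 and 6 at 230 total 1868; lower one of the high values by 1 (still ≥ 231) to hit 1867.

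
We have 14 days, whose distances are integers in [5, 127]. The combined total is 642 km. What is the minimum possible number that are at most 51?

2

Let j be the number exceeding 51. Then the total is ≥ 52·j + 5·(14 − j) = 70 + 47j.
So 47j ≤ 572 and j ≤ 12; hence at least 14 − 12 = 2 are ≤ 51.
Exactly 2 works: 2 values at 5 and 12 at 52 total 634; raise one of the low values by 8 (still ≤ 51) to hit 642.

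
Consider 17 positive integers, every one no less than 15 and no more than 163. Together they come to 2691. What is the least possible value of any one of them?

To make one integer as small as possible, make the other 16 as large as possible.
The other 16 contribute at most 16 × 163 = 2608, leaving at least 2691 − 2608 = 83.
Since 83 ≥ 15, this is achievable: one at 83 and 16 at 163.

83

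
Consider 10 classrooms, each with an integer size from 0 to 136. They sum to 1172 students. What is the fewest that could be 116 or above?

2

If only k of them are at least 116, the other 10 − k are at most 115, so the total is at most k·136 + (10 − k)·115.
This must reach 1172, so k·136 + (10 − k)·115 ≥ 1172, giving k ≥ 2.
Exactly 2 works: 2 values at 136 and 8 at 115 total 1192; lower one of the high values by 20 (still ≥ 116) to hit 1172.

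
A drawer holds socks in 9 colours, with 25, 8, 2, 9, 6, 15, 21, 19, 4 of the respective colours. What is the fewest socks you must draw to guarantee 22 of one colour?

106

In the worst case you take as many as possible of each colour without reaching 22: 21 + 8 + 2 + 9 + 6 + 15 + 21 + 19 + 4 = 105.
The next one must give 22 of some colour, so 105 + 1 = 106.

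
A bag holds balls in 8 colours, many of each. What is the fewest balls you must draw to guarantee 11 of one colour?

In the worst case you draw 10 of each of the 8 colours: 8 × 10 = 80.
One more forces 11 of some colour, so 80 + 1 = 81.

81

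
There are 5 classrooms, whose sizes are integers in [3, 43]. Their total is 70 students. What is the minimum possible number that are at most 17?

Let j be the number exceeding 17. Then the total is ≥ 18·j + 3·(5 − j) = 15 + 15j.
So 15j ≤ 55 and j ≤ 3; hence at least 5 − 3 = 2 are ≤ 17.
Exactly 2 works: 2 values at 3 and 3 at 18 total 60; raise one of the low values by 10 (still ≤ 17) to hit 70.

2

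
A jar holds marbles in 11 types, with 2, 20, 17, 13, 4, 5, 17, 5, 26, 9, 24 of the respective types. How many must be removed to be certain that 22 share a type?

135

In the worst case you take as many as possible of each type without reaching 22: 2 + 20 + 17 + 13 + 4 + 5 + 17 + 5 + 21 + 9 + 21 = 134.
The next one must give 22 of some type, so 134 + 1 = 135.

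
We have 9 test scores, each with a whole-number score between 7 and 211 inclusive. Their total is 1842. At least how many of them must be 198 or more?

If only k of them are at least 198, the other 9 − k are at most 197, so the total is at most k·211 + (9 − k)·197.
This must reach 1842, so k·211 + (9 − k)·197 ≥ 1842, giving k ≥ 5.
Exactly 5 works: 5 values at 211 and 4 at 197 total 1843; lower one of the high values by 1 (still ≥ 198) to hit 1842.

5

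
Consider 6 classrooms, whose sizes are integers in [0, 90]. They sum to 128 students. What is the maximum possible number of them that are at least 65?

1

If k of the values are ≥ 65, the total is ≥ 65k + 0(6 − k).
Setting 65k + 0(6 − k) ≤ 128 gives 65k ≤ 128, so k ≤ 1.
k = 1 is achieved by 1 value at 65 and 5 at 0, total 65; add 63 to one value (staying below 65) to reach 128.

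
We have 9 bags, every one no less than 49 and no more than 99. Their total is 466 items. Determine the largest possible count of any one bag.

Maximizing one value means minimizing the remaining 8.
The other 8 contribute at least 8 × 49 = 392, leaving at most 466 − 392 = 74.
Since 74 ≤ 99, this is achievable: one at 74 and 8 at 49.

74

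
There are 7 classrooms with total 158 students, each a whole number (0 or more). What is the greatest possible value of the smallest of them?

22

The 7 values sum to 158, so their minimum is at most ⌊158/7⌋ = 22.
Achievable: 3 of them at 22 and 4 at 23 total 158.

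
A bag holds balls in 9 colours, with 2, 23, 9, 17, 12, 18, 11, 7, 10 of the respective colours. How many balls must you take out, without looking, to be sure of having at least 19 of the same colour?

105

In the worst case you take as many as possible of each colour without reaching 19: 2 + 18 + 9 + 17 + 12 + 18 + 11 + 7 + 10 = 104.
The next one must give 19 of some colour, so 104 + 1 = 105.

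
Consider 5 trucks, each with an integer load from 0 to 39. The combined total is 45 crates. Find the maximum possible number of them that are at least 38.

If k of the values are ≥ 38, the total is ≥ 38k + 0(5 − k).
Setting 38k + 0(5 − k) ≤ 45 gives 38k ≤ 45, so k ≤ 1.
k = 1 is achieved by 1 value at 38 and 4 at 0, total 38; add 7 to one value (staying below 38) to reach 45.

1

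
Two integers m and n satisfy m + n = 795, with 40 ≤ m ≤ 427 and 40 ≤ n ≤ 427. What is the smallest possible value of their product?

Since m + n is fixed, pushing one of them to its bound minimizes the product.
The extreme feasible split is m = 368, n = 427, giving mn = 157136.

157136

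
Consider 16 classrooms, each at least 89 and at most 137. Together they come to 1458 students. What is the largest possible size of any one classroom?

Maximizing one value means minimizing the remaining 15.
The other 15 contribute at least 15 × 89 = 1335, leaving at most 1458 − 1335 = 123.
Since 123 ≤ 137, this is achievable: one at 123 and 15 at 89.

123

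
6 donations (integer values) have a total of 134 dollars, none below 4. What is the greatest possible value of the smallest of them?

The average is 134/6 < 23, so some value is ≤ 22.
Achievable: 4 of them at 22 and 2 at 23 total 134.

22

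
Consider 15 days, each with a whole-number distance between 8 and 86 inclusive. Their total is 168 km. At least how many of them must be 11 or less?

Let j be the number exceeding 11. Then the total is ≥ 12·j + 8·(15 − j) = 120 + 4j.
So 4j ≤ 48 and j ≤ 12; hence at least 15 − 12 = 3 are ≤ 11.
Exactly 3 works: 3 values at 8 and 12 at 12 total 168.

3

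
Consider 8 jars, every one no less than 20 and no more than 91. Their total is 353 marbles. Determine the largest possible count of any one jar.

To make one jar as large as possible, make the other 7 as small as possible.
The other 7 contribute at least 7 × 20 = 140, leaving at most 353 − 140 = 213.
But each jar is capped at 91, so the maximum is 91.
Achievable: one at 91 and the other 7 totalling 262, which fits since 7 × 20 ≤ 262 ≤ 7 × 91.

91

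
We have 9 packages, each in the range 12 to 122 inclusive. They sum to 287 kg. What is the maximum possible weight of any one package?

122

Maximizing one value means minimizing the remaining 8.
The other 8 contribute at least 8 × 12 = 96, leaving at most 287 − 96 = 191.
But each package is capped at 122, so the maximum is 122.
Achievable: one at 122 and the other 8 totalling 165, which fits since 8 × 12 ≤ 165 ≤ 8 × 122.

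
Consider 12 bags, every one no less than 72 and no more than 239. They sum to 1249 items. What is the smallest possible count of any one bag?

To make one bag as small as possible, make the other 11 as large as possible.
The other 11 can take up 11 × 239 = 2629 ≥ 1249 − 72, so one bag can sit at its floor of 72.
Achievable: one at 72 and the other 11 totalling 1177, which fits since 11 × 72 ≤ 1177 ≤ 11 × 239.

72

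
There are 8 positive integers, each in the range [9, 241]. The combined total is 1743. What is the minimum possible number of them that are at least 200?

4

Suppose at most 8 − j of them reach 200; then j values are ≤ 199 and the rest ≤ 241.
The total is then ≤ 199·j + 241·(8 − j) = 1928 − 42j. For this to be ≥ 1743 we need j ≤ 4, so at least 8 − 4 = 4 must reach 200.
Exactly 4 works: 4 values at 241 and 4 at 199 total 1760; lower one of the high values by 17 (still ≥ 200) to hit 1743.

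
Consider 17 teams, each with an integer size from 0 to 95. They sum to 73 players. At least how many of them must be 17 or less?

Each value above 17 is at least 18, contributing at least 18 − 0 = 18 above the floor 0.
The sum exceeds the floor total 0 by 73, so at most ⌊73/18⌋ = 4 exceed 17, and at least 13 are ≤ 17.
Exactly 13 works: 13 values at 0 and 4 at 18 total 72; raise one of the low values by 1 (still ≤ 17) to hit 73.

13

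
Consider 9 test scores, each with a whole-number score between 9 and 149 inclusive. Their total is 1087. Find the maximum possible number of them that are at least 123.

8

Suppose k of them are at least 123. Those contribute at least 123 each and the other 9 − k at least 9 each.
So the total is at least 123k + 9(9 − k) = 81 + 114k. This must be ≤ 1087, giving k ≤ 8.
k = 8 is achieved by 8 values at 123 and 1 at 9, total 993; add 94 to one value (staying below 123) to reach 1087.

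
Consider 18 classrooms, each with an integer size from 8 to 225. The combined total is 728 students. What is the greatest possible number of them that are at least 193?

3

Suppose k of them are at least 193. Those contribute at least 193 each and the other 18 − k at least 8 each.
So the total is at least 193k + 8(18 − k) = 144 + 185k. This must be ≤ 728, giving k ≤ 3.
k = 3 is achieved by 3 values at 193 and 15 at 8, total 699; add 29 to one value (staying below 193) to reach 728.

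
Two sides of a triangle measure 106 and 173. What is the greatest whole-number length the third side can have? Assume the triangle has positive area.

278

The third side must be less than 106 + 173 = 279.
The largest integer below 279 is 278.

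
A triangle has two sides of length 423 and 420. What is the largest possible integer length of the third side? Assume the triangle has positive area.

842

The third side must be less than 423 + 420 = 843.
The largest integer below 843 is 842.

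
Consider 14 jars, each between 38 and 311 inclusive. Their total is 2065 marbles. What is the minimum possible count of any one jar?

To make one jar as small as possible, make the other 13 as large as possible.
The other 13 can take up 13 × 311 = 4043 ≥ 2065 − 38, so one jar can sit at its floor of 38.
Achievable: one at 38 and the other 13 totalling 2027, which fits since 13 × 38 ≤ 2027 ≤ 13 × 311.

38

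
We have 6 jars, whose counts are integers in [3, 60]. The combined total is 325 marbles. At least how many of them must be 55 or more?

1

If only k of them are at least 55, the other 6 − k are at most 54, so the total is at most k·60 + (6 − k)·54.
This must reach 325, so k·60 + (6 − k)·54 ≥ 325, giving k ≥ 1.
Exactly 1 works: 1 value at 60 and 5 at 54 total 330; lower one of the high values by 5 (still ≥ 55) to hit 325.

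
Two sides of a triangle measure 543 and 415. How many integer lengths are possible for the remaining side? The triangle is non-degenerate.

The triangle inequality gives |543 − 415| < c < 543 + 415, i.e. 128 < c < 958.
So c can be any integer from 129 to 957: 829 values.

829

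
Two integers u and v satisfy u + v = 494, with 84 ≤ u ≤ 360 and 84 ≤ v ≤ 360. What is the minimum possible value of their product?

48240

For a fixed sum, uv is smallest when u and v are as far apart as possible.
The extreme feasible split is u = 134, v = 360, giving uv = 48240.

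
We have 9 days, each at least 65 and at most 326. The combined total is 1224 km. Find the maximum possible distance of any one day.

326

To make one day as large as possible, make the other 8 as small as possible.
The other 8 contribute at least 8 × 65 = 520, leaving at most 1224 − 520 = 704.
But each day is capped at 326, so the maximum is 326.
Achievable: one at 326 and the other 8 totalling 898, which fits since 8 × 65 ≤ 898 ≤ 8 × 326.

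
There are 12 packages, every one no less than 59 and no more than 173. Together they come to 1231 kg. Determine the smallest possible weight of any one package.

Minimizing one value means maximizing the remaining 11.
The other 11 can take up 11 × 173 = 1903 ≥ 1231 − 59, so one package can sit at its floor of 59.
Achievable: one at 59 and the other 11 totalling 1172, which fits since 11 × 59 ≤ 1172 ≤ 11 × 173.

59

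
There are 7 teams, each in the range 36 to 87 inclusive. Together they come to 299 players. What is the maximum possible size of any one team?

83

Maximizing one value means minimizing the remaining 6.
The other 6 contribute at least 6 × 36 = 216, leaving at most 299 − 216 = 83.
Since 83 ≤ 87, this is achievable: one at 83 and 6 at 36.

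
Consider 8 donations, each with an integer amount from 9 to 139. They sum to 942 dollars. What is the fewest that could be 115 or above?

Suppose at most 8 − j of them reach 115; then j values are ≤ 114 and the rest ≤ 139.
The total is then ≤ 114·j + 139·(8 − j) = 1112 − 25j. For this to be ≥ 942 we need j ≤ 6, so at least 8 − 6 = 2 must reach 115.
Exactly 2 works: 2 values at 139 and 6 at 114 total 962; lower one of the high values by 20 (still ≥ 115) to hit 942.

2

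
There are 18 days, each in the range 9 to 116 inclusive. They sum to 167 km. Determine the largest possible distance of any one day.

14

To make one day as large as possible, make the other 17 as small as possible.
The other 17 contribute at least 17 × 9 = 153, leaving at most 167 − 153 = 14.
Since 14 ≤ 116, this is achievable: one at 14 and 17 at 9.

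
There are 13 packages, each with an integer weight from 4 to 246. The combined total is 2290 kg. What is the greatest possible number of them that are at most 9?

Each value at 9 or below falls at least 246 − 9 = 237 short of the ceiling 246.
The ceiling total is 13 × 246 = 3198, and we need 2290, so at most ⌊(3198 − 2290)/237⌋ = 3 can be that low.
k = 3 is achieved by 3 values at 9 and 10 at 246, total 2487; lower one of the 246's by 197 (still > 9) to reach 2290.

3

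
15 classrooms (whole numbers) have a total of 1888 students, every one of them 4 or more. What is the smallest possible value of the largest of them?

The average is 1888/15 > 125, so not all 15 can be 125 or less; the largest is ≥ 126.
Equality holds with 13 values of 126 and 2 values of 125.

126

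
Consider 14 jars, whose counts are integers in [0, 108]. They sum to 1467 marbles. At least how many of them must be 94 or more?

11

Each value short of 94 is at most 93, costing at least 108 − 93 = 15 against the maximum total of 1512.
We can afford to lose at most 1512 − 1467 = 45, so at most ⌊45/15⌋ = 3 fall short, and at least 11 are ≥ 94.
Exactly 11 works: 11 values at 108 and 3 at 93 total 1467.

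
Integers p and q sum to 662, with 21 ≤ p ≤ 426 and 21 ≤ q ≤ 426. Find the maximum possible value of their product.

109561

pq = p(662 − p) is maximized when p is as near 662/2 as the bounds allow.
Taking p = 331 and q = 331 (both in [21, 426]) gives pq = 109561.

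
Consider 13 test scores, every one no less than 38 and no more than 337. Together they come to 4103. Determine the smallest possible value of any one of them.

59

To make one score as small as possible, make the other 12 as large as possible.
The other 12 contribute at most 12 × 337 = 4044, leaving at least 4103 − 4044 = 59.
Since 59 ≥ 38, this is achievable: one at 59 and 12 at 337.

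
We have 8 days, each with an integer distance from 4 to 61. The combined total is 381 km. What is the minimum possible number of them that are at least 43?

3

Suppose at most 8 − j of them reach 43; then j values are ≤ 42 and the rest ≤ 61.
The total is then ≤ 42·j + 61·(8 − j) = 488 − 19j. For this to be ≥ 381 we need j ≤ 5, so at least 8 − 5 = 3 must reach 43.
Exactly 3 works: 3 values at 61 and 5 at 42 total 393; lower one of the high values by 12 (still ≥ 43) to hit 381.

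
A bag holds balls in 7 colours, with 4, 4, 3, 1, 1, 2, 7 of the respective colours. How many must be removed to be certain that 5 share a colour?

20

In the worst case you take as many as possible of each colour without reaching 5: 4 + 4 + 3 + 1 + 1 + 2 + 4 = 19.
The next one must give 5 of some colour, so 19 + 1 = 20.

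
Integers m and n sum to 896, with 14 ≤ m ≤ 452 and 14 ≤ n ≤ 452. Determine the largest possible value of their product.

For a fixed sum, the product mn is largest when m and n are as close as possible.
Taking m = 448 and n = 448 (both in [14, 452]) gives mn = 200704.

200704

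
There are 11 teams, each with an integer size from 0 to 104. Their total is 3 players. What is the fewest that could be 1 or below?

10

If only k of them are at most 1, the other 11 − k are at least 2, so the total is at least (11 − k)·2 + k·0.
This is ≤ 3, so (11 − k)·2 + 0k ≤ 3, which gives k ≥ 10.
Exactly 10 works: 10 values at 0 and 1 at 2 total 2; raise one of the low values by 1 (still ≤ 1) to hit 3.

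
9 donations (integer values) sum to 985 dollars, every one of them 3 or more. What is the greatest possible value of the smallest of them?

The 9 values sum to 985, so their minimum is at most ⌊985/9⌋ = 109.
Taking 5 copies of 109 and 4 copies of 110 gives exactly 985, so 109 is attained.

109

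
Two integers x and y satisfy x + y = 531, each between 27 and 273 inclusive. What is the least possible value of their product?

Since x + y is fixed, pushing one of them to its bound minimizes the product.
The extreme feasible split is x = 258, y = 273, giving xy = 70434.

70434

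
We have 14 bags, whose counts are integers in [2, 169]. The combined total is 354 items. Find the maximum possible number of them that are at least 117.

With k values at 117 or above and the rest at least 2, the sum is at least 28 + 115k.
Since the sum is 354, we need 115k ≤ 326, i.e. k ≤ 2.
k = 2 is achieved by 2 values at 117 and 12 at 2, total 258; add 96 to one value (staying below 117) to reach 354.

2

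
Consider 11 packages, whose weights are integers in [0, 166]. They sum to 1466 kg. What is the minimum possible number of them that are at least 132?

1

Suppose at most 11 − j of them reach 132; then j values are ≤ 131 and the rest ≤ 166.
The total is then ≤ 131·j + 166·(11 − j) = 1826 − 35j. For this to be ≥ 1466 we need j ≤ 10, so at least 11 − 10 = 1 must reach 132.
Exactly 1 works: 1 value at 166 and 10 at 131 total 1476; lower one of the high values by 10 (still ≥ 132) to hit 1466.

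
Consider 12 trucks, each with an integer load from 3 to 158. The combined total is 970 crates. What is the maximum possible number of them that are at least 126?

7

With k values at 126 or above and the rest at least 3, the sum is at least 36 + 123k.
Since the sum is 970, we need 123k ≤ 934, i.e. k ≤ 7.
k = 7 is achieved by 7 values at 126 and 5 at 3, total 897; add 73 to one value (staying below 126) to reach 970.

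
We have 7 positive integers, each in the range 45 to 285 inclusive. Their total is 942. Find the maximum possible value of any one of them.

285

To make one integer as large as possible, make the other 6 as small as possible.
The other 6 contribute at least 6 × 45 = 270, leaving at most 942 − 270 = 672.
But each integer is capped at 285, so the maximum is 285.
Achievable: one at 285 and the other 6 totalling 657, which fits since 6 × 45 ≤ 657 ≤ 6 × 285.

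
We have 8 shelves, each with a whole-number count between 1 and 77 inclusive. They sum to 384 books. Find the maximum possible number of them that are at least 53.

If k of the values are ≥ 53, the total is ≥ 53k + 1(8 − k).
Setting 53k + 1(8 − k) ≤ 384 gives 52k ≤ 376, so k ≤ 7.
k = 7 is achieved by 7 values at 53 and 1 at 1, total 372; add 12 to one value (staying below 53) to reach 384.

7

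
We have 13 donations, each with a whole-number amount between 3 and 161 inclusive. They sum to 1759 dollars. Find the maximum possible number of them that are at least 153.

Suppose k of them are at least 153. Those contribute at least 153 each and the other 13 − k at least 3 each.
So the total is at least 153k + 3(13 − k) = 39 + 150k. This must be ≤ 1759, giving k ≤ 11.
k = 11 is achieved by 11 values at 153 and 2 at 3, total 1689; add 70 to one value (staying below 153) to reach 1759.

11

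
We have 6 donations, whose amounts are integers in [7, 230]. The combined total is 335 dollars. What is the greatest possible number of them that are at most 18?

Suppose k of them are at most 18. Those contribute at most 18 each and the rest at most 230 each.
So the total is at most 18k + 230(6 − k) = 1380 − 212k. This must still be ≥ 335, so k ≤ 4.
k = 4 is achieved by 4 values at 18 and 2 at 230, total 532; lower one of the 230's by 197 (still > 18) to reach 335.

4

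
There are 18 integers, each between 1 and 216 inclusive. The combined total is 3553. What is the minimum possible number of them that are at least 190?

Each value short of 190 is at most 189, costing at least 216 − 189 = 27 against the maximum total of 3888.
We can afford to lose at most 3888 − 3553 = 335, so at most ⌊335/27⌋ = 12 fall short, and at least 6 are ≥ 190.
Exactly 6 works: 6 values at 216 and 12 at 189 total 3564; lower one of the high values by 11 (still ≥ 190) to hit 3553.

6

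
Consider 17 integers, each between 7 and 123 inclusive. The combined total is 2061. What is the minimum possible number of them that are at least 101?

If only k of them are at least 101, the other 17 − k are at most 100, so the total is at most k·123 + (17 − k)·100.
This must reach 2061, so k·123 + (17 − k)·100 ≥ 2061, giving k ≥ 16.
Exactly 16 works: 16 values at 123 and 1 at 100 total 2068; lower one of the high values by 7 (still ≥ 101) to hit 2061.

16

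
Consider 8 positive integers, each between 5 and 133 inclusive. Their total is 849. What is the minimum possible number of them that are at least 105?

Suppose at most 8 − j of them reach 105; then j values are ≤ 104 and the rest ≤ 133.
The total is then ≤ 104·j + 133·(8 − j) = 1064 − 29j. For this to be ≥ 849 we need j ≤ 7, so at least 8 − 7 = 1 must reach 105.
Exactly 1 works: 1 value at 133 and 7 at 104 total 861; lower one of the high values by 12 (still ≥ 105) to hit 849.

1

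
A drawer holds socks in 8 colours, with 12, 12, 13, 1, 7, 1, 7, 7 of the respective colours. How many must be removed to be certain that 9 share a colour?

In the worst case you take as many as possible of each colour without reaching 9: 8 + 8 + 8 + 1 + 7 + 1 + 7 + 7 = 47.
The next one must give 9 of some colour, so 47 + 1 = 48.

48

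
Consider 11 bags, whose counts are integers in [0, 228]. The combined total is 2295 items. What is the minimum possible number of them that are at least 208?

1

Each value short of 208 is at most 207, costing at least 228 − 207 = 21 against the maximum total of 2508.
We can afford to lose at most 2508 − 2295 = 213, so at most ⌊213/21⌋ = 10 fall short, and at least 1 are ≥ 208.
Exactly 1 works: 1 value at 228 and 10 at 207 total 2298; lower one of the high values by 3 (still ≥ 208) to hit 2295.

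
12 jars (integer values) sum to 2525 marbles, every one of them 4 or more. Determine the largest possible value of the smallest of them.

210

The average is 2525/12 < 211, so some value is ≤ 210.
Achievable: 7 of them at 210 and 5 at 211 total 2525.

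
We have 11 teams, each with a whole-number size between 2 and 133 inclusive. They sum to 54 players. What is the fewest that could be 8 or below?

7

Each value above 8 is at least 9, contributing at least 9 − 2 = 7 above the floor 2.
The sum exceeds the floor total 22 by 32, so at most ⌊32/7⌋ = 4 exceed 8, and at least 7 are ≤ 8.
Exactly 7 works: 7 values at 2 and 4 at 9 total 50; raise one of the low values by 4 (still ≤ 8) to hit 54.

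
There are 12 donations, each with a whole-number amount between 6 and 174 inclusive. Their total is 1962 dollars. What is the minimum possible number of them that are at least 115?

If only k of them are at least 115, the other 12 − k are at most 114, so the total is at most k·174 + (12 − k)·114.
This must reach 1962, so k·174 + (12 − k)·114 ≥ 1962, giving k ≥ 10.
Exactly 10 works: 10 values at 174 and 2 at 114 total 1968; lower one of the high values by 6 (still ≥ 115) to hit 1962.

10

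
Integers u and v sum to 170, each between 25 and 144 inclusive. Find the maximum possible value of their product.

With u + v fixed, uv peaks when the two are closest together.
Taking u = 85 and v = 85 (both in [25, 144]) gives uv = 7225.

7225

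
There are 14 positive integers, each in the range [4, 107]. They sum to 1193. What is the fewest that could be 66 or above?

Suppose at most 14 − j of them reach 66; then j values are ≤ 65 and the rest ≤ 107.
The total is then ≤ 65·j + 107·(14 − j) = 1498 − 42j. For this to be ≥ 1193 we need j ≤ 7, so at least 14 − 7 = 7 must reach 66.
Exactly 7 works: 7 values at 107 and 7 at 65 total 1204; lower one of the high values by 11 (still ≥ 66) to hit 1193.

7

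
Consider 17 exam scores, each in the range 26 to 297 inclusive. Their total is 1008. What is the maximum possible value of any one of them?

297

To make one score as large as possible, make the other 16 as small as possible.
The other 16 contribute at least 16 × 26 = 416, leaving at most 1008 − 416 = 592.
But each score is capped at 297, so the maximum is 297.
Achievable: one at 297 and the other 16 totalling 711, which fits since 16 × 26 ≤ 711 ≤ 16 × 297.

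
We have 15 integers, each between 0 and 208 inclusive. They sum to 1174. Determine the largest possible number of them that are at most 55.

Suppose k of them are at most 55. Those contribute at most 55 each and the rest at most 208 each.
So the total is at most 55k + 208(15 − k) = 3120 − 153k. This must still be ≥ 1174, so k ≤ 12.
k = 12 is achieved by 12 values at 55 and 3 at 208, total 1284; lower one of the 208's by 110 (still > 55) to reach 1174.

12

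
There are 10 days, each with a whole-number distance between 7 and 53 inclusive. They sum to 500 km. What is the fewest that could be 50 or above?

Each value short of 50 is at most 49, costing at least 53 − 49 = 4 against the maximum total of 530.
We can afford to lose at most 530 − 500 = 30, so at most ⌊30/4⌋ = 7 fall short, and at least 3 are ≥ 50.
Exactly 3 works: 3 values at 53 and 7 at 49 total 502; lower one of the high values by 2 (still ≥ 50) to hit 500.

3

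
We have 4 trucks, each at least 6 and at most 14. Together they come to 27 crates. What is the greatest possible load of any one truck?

Maximizing one value means minimizing the remaining 3.
The other 3 contribute at least 3 × 6 = 18, leaving at most 27 − 18 = 9.
Since 9 ≤ 14, this is achievable: one at 9 and 3 at 6.

9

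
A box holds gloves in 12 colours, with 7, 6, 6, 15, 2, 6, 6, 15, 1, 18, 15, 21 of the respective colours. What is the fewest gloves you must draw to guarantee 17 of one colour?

112

In the worst case you take as many as possible of each colour without reaching 17: 7 + 6 + 6 + 15 + 2 + 6 + 6 + 15 + 1 + 16 + 15 + 16 = 111.
The next one must give 17 of some colour, so 111 + 1 = 112.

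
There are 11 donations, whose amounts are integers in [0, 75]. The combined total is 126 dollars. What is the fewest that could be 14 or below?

Each value above 14 is at least 15, contributing at least 15 − 0 = 15 above the floor 0.
The sum exceeds the floor total 0 by 126, so at most ⌊126/15⌋ = 8 exceed 14, and at least 3 are ≤ 14.
Exactly 3 works: 3 values at 0 and 8 at 15 total 120; raise one of the low values by 6 (still ≤ 14) to hit 126.

3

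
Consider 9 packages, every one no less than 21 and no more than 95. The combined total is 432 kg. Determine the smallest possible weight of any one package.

21

To make one package as small as possible, make the other 8 as large as possible.
The other 8 can take up 8 × 95 = 760 ≥ 432 − 21, so one package can sit at its floor of 21.
Achievable: one at 21 and the other 8 totalling 411, which fits since 8 × 21 ≤ 411 ≤ 8 × 95.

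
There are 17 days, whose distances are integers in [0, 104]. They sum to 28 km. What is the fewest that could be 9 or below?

Each value above 9 is at least 10, contributing at least 10 − 0 = 10 above the floor 0.
The sum exceeds the floor total 0 by 28, so at most ⌊28/10⌋ = 2 exceed 9, and at least 15 are ≤ 9.
Exactly 15 works: 15 values at 0 and 2 at 10 total 20; raise one of the low values by 8 (still ≤ 9) to hit 28.

15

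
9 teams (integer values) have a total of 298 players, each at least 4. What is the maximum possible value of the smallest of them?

33

If every one of the 9 were at least 34, the total would be at least 9 × 34 = 306 > 298.
Taking 8 copies of 33 and 1 copy of 34 gives exactly 298, so 33 is attained.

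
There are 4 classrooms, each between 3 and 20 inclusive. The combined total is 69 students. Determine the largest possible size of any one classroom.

20

Maximizing one value means minimizing the remaining 3.
The other 3 contribute at least 3 × 3 = 9, leaving at most 69 − 9 = 60.
But each classroom is capped at 20, so the maximum is 20.
Achievable: one at 20 and the other 3 totalling 49, which fits since 3 × 3 ≤ 49 ≤ 3 × 20.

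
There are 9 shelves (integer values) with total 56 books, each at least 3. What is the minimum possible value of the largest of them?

If every one of the 9 were at most 6, the total would be at most 9 × 6 = 54 < 56.
Equality holds with 2 values of 7 and 7 values of 6.

7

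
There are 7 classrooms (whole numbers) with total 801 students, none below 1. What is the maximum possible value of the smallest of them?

114

The 7 values sum to 801, so their minimum is at most ⌊801/7⌋ = 114.
Equality holds with 4 values of 114 and 3 values of 115.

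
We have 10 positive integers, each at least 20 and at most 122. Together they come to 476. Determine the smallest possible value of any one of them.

20

Minimizing one value means maximizing the remaining 9.
The other 9 can take up 9 × 122 = 1098 ≥ 476 − 20, so one integer can sit at its floor of 20.
Achievable: one at 20 and the other 9 totalling 456, which fits since 9 × 20 ≤ 456 ≤ 9 × 122.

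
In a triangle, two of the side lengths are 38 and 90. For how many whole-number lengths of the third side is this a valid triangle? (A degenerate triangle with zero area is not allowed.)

75

The triangle inequality gives |38 − 90| < c < 38 + 90, i.e. 52 < c < 128.
So c can be any integer from 53 to 127: 75 values.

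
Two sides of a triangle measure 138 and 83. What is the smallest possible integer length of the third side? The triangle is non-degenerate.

The third side must exceed |138 − 83| = 55.
The smallest integer above 55 is 56.

56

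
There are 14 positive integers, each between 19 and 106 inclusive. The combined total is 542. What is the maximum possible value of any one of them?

To make one integer as large as possible, make the other 13 as small as possible.
The other 13 contribute at least 13 × 19 = 247, leaving at most 542 − 247 = 295.
But each integer is capped at 106, so the maximum is 106.
Achievable: one at 106 and the other 13 totalling 436, which fits since 13 × 19 ≤ 436 ≤ 13 × 106.

106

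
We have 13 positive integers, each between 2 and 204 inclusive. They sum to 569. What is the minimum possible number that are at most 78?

6

If only k of them are at most 78, the other 13 − k are at least 79, so the total is at least (13 − k)·79 + k·2.
This is ≤ 569, so (13 − k)·79 + 2k ≤ 569, which gives k ≥ 6.
Exactly 6 works: 6 values at 2 and 7 at 79 total 565; raise one of the low values by 4 (still ≤ 78) to hit 569.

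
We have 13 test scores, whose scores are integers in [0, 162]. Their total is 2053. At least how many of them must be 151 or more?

9

Each value short of 151 is at most 150, costing at least 162 − 150 = 12 against the maximum total of 2106.
We can afford to lose at most 2106 − 2053 = 53, so at most ⌊53/12⌋ = 4 fall short, and at least 9 are ≥ 151.
Exactly 9 works: 9 values at 162 and 4 at 150 total 2058; lower one of the high values by 5 (still ≥ 151) to hit 2053.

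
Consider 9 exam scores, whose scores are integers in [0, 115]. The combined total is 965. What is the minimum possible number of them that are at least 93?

6

Suppose at most 9 − j of them reach 93; then j values are ≤ 92 and the rest ≤ 115.
The total is then ≤ 92·j + 115·(9 − j) = 1035 − 23j. For this to be ≥ 965 we need j ≤ 3, so at least 9 − 3 = 6 must reach 93.
Exactly 6 works: 6 values at 115 and 3 at 92 total 966; lower one of the high values by 1 (still ≥ 93) to hit 965.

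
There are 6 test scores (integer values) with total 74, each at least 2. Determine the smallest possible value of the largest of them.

The average is 74/6 > 12, so not all 6 can be 12 or less; the largest is ≥ 13.
Achievable: 2 of them at 13 and 4 at 12 total 74.

13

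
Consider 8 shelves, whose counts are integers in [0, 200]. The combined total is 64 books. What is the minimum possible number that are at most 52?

7

If only k of them are at most 52, the other 8 − k are at least 53, so the total is at least (8 − k)·53 + k·0.
This is ≤ 64, so (8 − k)·53 + 0k ≤ 64, which gives k ≥ 7.
Exactly 7 works: 7 values at 0 and 1 at 53 total 53; raise one of the low values by 11 (still ≤ 52) to hit 64.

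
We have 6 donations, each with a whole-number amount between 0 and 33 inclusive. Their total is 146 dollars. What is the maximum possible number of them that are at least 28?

5

Suppose k of them are at least 28. Those contribute at least 28 each and the other 6 − k at least 0 each.
So the total is at least 28k + 0(6 − k) = 0 + 28k. This must be ≤ 146, giving k ≤ 5.
k = 5 is achieved by 5 values at 28 and 1 at 0, total 140; add 6 to one value (staying below 28) to reach 146.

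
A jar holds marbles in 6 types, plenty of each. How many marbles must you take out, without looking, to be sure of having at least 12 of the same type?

You could draw 11 of every type without reaching 12 of any — 66 in all.
One more forces 12 of some type, so 66 + 1 = 67.

67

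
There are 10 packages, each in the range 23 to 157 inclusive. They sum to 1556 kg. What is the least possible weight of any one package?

Minimizing one value means maximizing the remaining 9.
The other 9 contribute at most 9 × 157 = 1413, leaving at least 1556 − 1413 = 143.
Since 143 ≥ 23, this is achievable: one at 143 and 9 at 157.

143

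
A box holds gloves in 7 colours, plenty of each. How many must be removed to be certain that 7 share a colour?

43

In the worst case you draw 6 of each of the 7 colours: 7 × 6 = 42.
One more forces 7 of some colour, so 42 + 1 = 43.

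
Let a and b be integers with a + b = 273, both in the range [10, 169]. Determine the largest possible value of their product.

18632

For a fixed sum, the product ab is largest when a and b are as close as possible.
Taking a = 136 and b = 137 (both in [10, 169]) gives ab = 18632.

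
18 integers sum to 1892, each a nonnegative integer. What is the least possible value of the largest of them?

106

If every one of the 18 were at most 105, the total would be at most 18 × 105 = 1890 < 1892.
Taking 16 copies of 105 and 2 copies of 106 gives exactly 1892, so 106 is attained.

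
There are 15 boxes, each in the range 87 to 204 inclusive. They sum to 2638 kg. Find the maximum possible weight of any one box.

Maximizing one value means minimizing the remaining 14.
The other 14 contribute at least 14 × 87 = 1218, leaving at most 2638 − 1218 = 1420.
But each box is capped at 204, so the maximum is 204.
Achievable: one at 204 and the other 14 totalling 2434, which fits since 14 × 87 ≤ 2434 ≤ 14 × 204.

204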